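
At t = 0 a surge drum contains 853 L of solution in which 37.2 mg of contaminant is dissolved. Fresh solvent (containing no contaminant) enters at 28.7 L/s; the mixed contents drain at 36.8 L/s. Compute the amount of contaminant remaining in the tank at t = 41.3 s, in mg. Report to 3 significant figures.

Let m(t) be the amount of contaminant. Volume: V(t) = V₀ + (Q_in − Q_out) t = 853 − 8.1000 t; V(41.3) = 518.47 L.
No contaminant enters, so dm/dt = −Q_out · (m/V).
Separate: dm/m = −Q_out dt/V(t) ⇒ ln(m/m₀) = −(Q_out/(Q_in−Q_out)) ln(V/V₀).
m = m₀ (V₀/V)^(Q_out/(Q_in−Q_out)) = 37.2 × (853/518.47)^(-4.5432) = 3.8742 mg.

3.87 mg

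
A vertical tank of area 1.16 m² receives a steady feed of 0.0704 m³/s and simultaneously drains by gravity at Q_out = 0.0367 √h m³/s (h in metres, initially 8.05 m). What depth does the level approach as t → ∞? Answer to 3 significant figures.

A dh/dt = Q_in − 0.0367 √h. Steady state requires inflow = outflow:
Q_in = 0.0367 √h_ss ⇒ √h_ss = 0.0704/0.0367 = 1.9183.
h_ss = 1.9183² = 3.6797 m. (Since h₀ = 8.05 m > h_ss, the level will fall toward this value.)

3.68 m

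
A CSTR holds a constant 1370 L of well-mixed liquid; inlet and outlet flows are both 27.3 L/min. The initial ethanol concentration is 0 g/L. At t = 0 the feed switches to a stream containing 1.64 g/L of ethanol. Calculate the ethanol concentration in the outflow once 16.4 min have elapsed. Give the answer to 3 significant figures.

0.457 g/L

Mass balance on the solute (V constant): V dC/dt = Q(C_in − C).
Rewrite as dC/dt + C/τ = C_in/τ, τ = V/Q = 50.183 min.
Solution: C(t) = C_in + (C₀ − C_in) e^(−t/τ).
C(16.4) = 1.64 + (0 − 1.64)·e^(−16.4/50.183) = 1.64 + (-1.6400)·0.72123 = 0.45719 g/L.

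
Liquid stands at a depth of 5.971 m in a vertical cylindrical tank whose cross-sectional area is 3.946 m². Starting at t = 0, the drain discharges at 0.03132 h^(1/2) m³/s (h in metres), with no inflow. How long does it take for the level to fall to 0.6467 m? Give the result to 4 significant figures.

A dh/dt = −Q_out = −0.03132 √h.
This is separable: 2 d(√h)/dt = −0.03132/A, so √h = √h₀ − (0.03132/(2A)) t.
t = 2A(√h₀ − √h)/0.03132 = 2·3.946·(√5.971 − √0.6467)/0.03132
  = 7.89200 × (2.44356 − 0.804177) / 0.03132 = 413.092 s.

413.1 s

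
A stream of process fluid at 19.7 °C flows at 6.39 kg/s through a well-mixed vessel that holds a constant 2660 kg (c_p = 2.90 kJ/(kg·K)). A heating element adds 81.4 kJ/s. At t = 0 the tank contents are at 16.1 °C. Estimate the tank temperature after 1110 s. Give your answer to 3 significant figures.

Heat balance on the well-mixed liquid: M c_p dT/dt = ṁ c_p (T_in − T) + 81.4.
Rearrange: dT/dt = (T_ss − T)/τ with τ = M/ṁ = 416.28 s and T_ss = T_in + Q̇/(ṁ c_p) = 24.093 °C.
Integrating: T(t) = T_ss + (T₀ − T_ss) e^(−t/τ).
T(1110) = 24.093 + (-7.9926)·e^(−1110/416.28) = 24.093 + (-7.9926)·0.069495 = 23.537 °C.

23.5 °C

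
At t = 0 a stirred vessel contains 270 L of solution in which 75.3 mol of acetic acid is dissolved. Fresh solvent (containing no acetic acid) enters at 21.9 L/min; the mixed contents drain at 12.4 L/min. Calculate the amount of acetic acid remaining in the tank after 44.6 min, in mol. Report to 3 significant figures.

22.0 mol

Let m(t) be the amount of acetic acid. Volume: V(t) = V₀ + (Q_in − Q_out) t = 270 + 9.5000 t; V(44.6) = 693.70 L.
Species balance (pure solvent in): dm/dt = −Q_out · m/V(t).
Separate: dm/m = −Q_out dt/V(t) ⇒ ln(m/m₀) = −(Q_out/(Q_in−Q_out)) ln(V/V₀).
m = m₀ (V₀/V)^(Q_out/(Q_in−Q_out)) = 75.3 × (270/693.70)^(1.3053) = 21.973 mol.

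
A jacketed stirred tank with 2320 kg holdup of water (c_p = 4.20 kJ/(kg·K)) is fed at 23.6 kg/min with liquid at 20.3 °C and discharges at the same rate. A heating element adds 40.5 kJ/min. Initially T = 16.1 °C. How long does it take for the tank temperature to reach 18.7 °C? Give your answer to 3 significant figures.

81.6 min

M c_p dT/dt = ṁ c_p (T_in − T) + Q̇.
τ = M/ṁ = 98.305 min; T_ss = T_in + Q̇/(ṁ c_p) = 20.709 °C.
T(t) = T_ss + (T₀ − T_ss) e^(−t/τ). Set T = 18.7:
e^(−t/τ) = (18.7 − 20.709)/(16.1 − 20.709) = 0.43584
t = −98.305 · ln(0.43584) = 81.641 min.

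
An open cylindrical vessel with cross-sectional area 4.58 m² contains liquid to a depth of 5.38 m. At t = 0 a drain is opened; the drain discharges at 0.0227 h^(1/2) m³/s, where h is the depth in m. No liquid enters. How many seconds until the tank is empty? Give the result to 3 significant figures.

A dh/dt = −Q_out = −0.0227 √h.
Separate and integrate: 2(√h − √h₀) = −(0.0227/A) t.
Tank is empty when √h = 0: t_empty = 2A√h₀/0.0227.
t_empty = 2·4.58·√5.38/0.0227 = 9.1600·2.3195/0.0227 = 935.97 s.

936 s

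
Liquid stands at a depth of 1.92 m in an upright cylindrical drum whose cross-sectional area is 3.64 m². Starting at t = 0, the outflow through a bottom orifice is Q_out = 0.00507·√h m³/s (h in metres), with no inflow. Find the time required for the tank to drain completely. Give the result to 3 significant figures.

1990 s

Unsteady balance on liquid volume: A dh/dt = −0.00507 √h.
Separate and integrate: 2(√h − √h₀) = −(0.00507/A) t.
Set h = 0: 2√h₀ = (0.00507/A) t_empty ⇒ t_empty = 2A√h₀/0.00507.
t_empty = 2·3.64·√1.92/0.00507 = 7.2800·1.3856/0.00507 = 1989.6 s.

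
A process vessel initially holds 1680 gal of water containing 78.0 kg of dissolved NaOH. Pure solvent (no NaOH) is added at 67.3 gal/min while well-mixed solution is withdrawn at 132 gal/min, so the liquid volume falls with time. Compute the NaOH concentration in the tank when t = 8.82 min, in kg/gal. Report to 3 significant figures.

0.0302 kg/gal

Total volume: dV/dt = Q_in − Q_out = -64.700 gal/min, so V(t) = 1680 − 64.700 t and V(8.82) = 1109.3 gal.
Species balance (pure solvent in): dm/dt = −Q_out · m/V(t).
dm/m = −Q_out dt/(V₀ − 64.700 t); integrating gives ln(m/m₀) = −(Q_out/(Q_in−Q_out)) ln(V/V₀).
m = m₀ (V₀/V)^(Q_out/(Q_in−Q_out)) = 78.0 × (1680/1109.3)^(-2.0402) = 33.448 kg.
C = m/V = 33.448/1109.3 = 0.030151 kg/gal.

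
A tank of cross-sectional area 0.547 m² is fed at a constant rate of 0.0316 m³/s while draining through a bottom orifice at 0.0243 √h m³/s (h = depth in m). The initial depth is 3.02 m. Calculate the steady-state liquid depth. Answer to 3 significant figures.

1.69 m

Unsteady balance on liquid volume: A dh/dt = Q_in − 0.0243 √h. At steady state dh/dt = 0:
Q_in = 0.0243 √h_ss ⇒ √h_ss = 0.0316/0.0243 = 1.3004.
h_ss = 1.3004² = 1.6911 m. (Since h₀ = 3.02 m > h_ss, the level will fall toward this value.)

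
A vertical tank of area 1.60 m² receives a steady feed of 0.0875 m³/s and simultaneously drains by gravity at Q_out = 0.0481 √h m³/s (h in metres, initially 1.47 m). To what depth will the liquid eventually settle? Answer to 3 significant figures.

A dh/dt = Q_in − 0.0481 √h. Steady state requires inflow = outflow:
Q_in = 0.0481 √h_ss ⇒ √h_ss = 0.0875/0.0481 = 1.8191.
h_ss = 1.8191² = 3.3092 m. (Since h₀ = 1.47 m < h_ss, the level will rise toward this value.)

3.31 m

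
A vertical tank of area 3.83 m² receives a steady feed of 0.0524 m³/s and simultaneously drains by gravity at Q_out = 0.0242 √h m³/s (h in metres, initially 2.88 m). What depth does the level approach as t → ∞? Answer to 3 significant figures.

4.69 m

Level balance: A dh/dt = 0.0524 − 0.0242 √h. Setting dh/dt = 0:
Q_in = 0.0242 √h_ss ⇒ √h_ss = 0.0524/0.0242 = 2.1653.
h_ss = 2.1653² = 4.6885 m. (Since h₀ = 2.88 m < h_ss, the level will rise toward this value.)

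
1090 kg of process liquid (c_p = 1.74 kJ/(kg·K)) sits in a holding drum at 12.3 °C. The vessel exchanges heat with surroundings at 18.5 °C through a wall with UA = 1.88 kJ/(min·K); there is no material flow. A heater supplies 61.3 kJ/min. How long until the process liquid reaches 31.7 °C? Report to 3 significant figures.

699 min

M c_p dT/dt = −UA(T − T_amb) + Q̇.
τ = M c_p/UA = 1008.8 min; T_ss = T_amb + Q̇/UA = 18.5 + 61.3/1.88 = 51.106 °C.
T(t) = T_ss + (T₀ − T_ss)e^(−t/τ); set T = 31.7:
t = −τ ln[(T − T_ss)/(T₀ − T_ss)] = −1008.8 · ln(0.50008) = 699.10 min.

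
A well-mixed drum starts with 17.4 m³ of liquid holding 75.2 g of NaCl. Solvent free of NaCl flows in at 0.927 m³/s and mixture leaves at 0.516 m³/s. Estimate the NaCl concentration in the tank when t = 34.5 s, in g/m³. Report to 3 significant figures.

1.13 g/m³

Let m(t) be the amount of NaCl. Volume: V(t) = V₀ + (Q_in − Q_out) t = 17.4 + 0.41100 t; V(34.5) = 31.579 m³.
No NaCl enters, so dm/dt = −Q_out · (m/V).
Separate: dm/m = −Q_out dt/V(t) ⇒ ln(m/m₀) = −(Q_out/(Q_in−Q_out)) ln(V/V₀).
m = m₀ (V₀/V)^(Q_out/(Q_in−Q_out)) = 75.2 × (17.4/31.579)^(1.2555) = 35.582 g.
C = m/V = 35.582/31.579 = 1.1267 g/m³.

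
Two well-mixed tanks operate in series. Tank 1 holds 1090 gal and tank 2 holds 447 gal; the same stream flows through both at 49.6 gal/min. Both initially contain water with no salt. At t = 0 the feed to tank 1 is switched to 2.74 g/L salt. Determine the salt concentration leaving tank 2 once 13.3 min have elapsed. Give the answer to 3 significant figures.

0.640 g/L

Each tank obeys Vᵢ dCᵢ/dt = Q(Cᵢ₋₁ − Cᵢ), so τᵢ = Vᵢ/Q.
τ₁ = 1090/49.6 = 21.976 min; τ₂ = 447/49.6 = 9.0121 min.
Tank 1: C₁ = C_in(1 − e^(−t/τ₁)). Tank 2 (τ₁ ≠ τ₂): C₂ = C_in[1 − (τ₁ e^(−t/τ₁) − τ₂ e^(−t/τ₂))/(τ₁ − τ₂)].
At t = 13.3: e^(−t/τ₁) = 0.54596, e^(−t/τ₂) = 0.22860.
C₂ = 2.74·[1 − (21.976·0.54596 − 9.0121·0.22860)/(12.964)] = 2.74·0.23342 = 0.63956 g/L.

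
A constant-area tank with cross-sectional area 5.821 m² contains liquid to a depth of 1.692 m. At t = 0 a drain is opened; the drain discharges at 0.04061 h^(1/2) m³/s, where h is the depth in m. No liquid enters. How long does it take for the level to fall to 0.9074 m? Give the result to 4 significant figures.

A dh/dt = −Q_out = −0.04061 √h.
This is separable: 2 d(√h)/dt = −0.04061/A, so √h = √h₀ − (0.04061/(2A)) t.
t = 2A(√h₀ − √h)/0.04061 = 2·5.821·(√1.692 − √0.9074)/0.04061
  = 11.6420 × (1.30077 − 0.952575) / 0.04061 = 99.8195 s.

99.82 s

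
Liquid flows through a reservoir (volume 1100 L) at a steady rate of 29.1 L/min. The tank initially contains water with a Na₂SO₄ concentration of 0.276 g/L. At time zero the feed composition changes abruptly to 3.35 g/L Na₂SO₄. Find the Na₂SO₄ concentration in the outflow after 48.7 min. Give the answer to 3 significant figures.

Mass balance on the solute (V constant): V dC/dt = Q(C_in − C).
Time constant τ = V/Q = 1100/29.1 = 37.801 min.
Solution: C(t) = C_in + (C₀ − C_in) e^(−t/τ).
C(48.7) = 3.35 + (0.276 − 3.35)·e^(−48.7/37.801) = 3.35 + (-3.0740)·0.27573 = 2.5024 g/L.

2.50 g/L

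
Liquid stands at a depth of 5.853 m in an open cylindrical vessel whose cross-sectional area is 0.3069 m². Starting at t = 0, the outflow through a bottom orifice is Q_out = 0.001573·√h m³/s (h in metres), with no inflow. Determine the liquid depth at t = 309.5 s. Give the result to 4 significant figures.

Volume balance on the tank: A dh/dt = −0.001573 √h.
This is separable: 2 d(√h)/dt = −0.001573/A, so √h = √h₀ − (0.001573/(2A)) t.
√h = √5.853 − 0.001573·309.5/(2·0.3069) = 2.41930 − 0.793163 = 1.62613.
h = 1.62613² = 2.64431 m.

2.644 m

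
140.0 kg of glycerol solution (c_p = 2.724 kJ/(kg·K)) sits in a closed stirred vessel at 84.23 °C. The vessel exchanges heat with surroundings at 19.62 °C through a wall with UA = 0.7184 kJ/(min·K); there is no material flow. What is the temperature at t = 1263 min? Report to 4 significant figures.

25.60 °C

Heat balance on the well-mixed liquid: M c_p dT/dt = −UA(T − T_amb).
dT/dt = (T_ss − T)/τ with T_ss = T_amb = 19.6200 °C, τ = M c_p/UA = 140.0·2.724/0.7184 = 530.846 min.
Integrating: T(t) = T_ss + (T₀ − T_ss) e^(−t/τ).
T(1263) = 19.6200 + (64.6100)·0.0926228 = 25.6044 °C.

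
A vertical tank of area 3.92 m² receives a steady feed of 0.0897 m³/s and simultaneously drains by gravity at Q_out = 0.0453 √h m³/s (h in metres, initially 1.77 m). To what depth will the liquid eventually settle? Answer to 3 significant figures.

Level balance: A dh/dt = 0.0897 − 0.0453 √h. Setting dh/dt = 0:
Q_in = 0.0453 √h_ss ⇒ √h_ss = 0.0897/0.0453 = 1.9801.
h_ss = 1.9801² = 3.9209 m. (Since h₀ = 1.77 m < h_ss, the level will rise toward this value.)

3.92 m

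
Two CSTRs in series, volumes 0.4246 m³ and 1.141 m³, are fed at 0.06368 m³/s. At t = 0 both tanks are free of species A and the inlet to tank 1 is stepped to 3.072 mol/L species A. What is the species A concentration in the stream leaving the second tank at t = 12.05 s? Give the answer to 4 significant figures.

0.8734 mol/L

Each tank obeys Vᵢ dCᵢ/dt = Q(Cᵢ₋₁ − Cᵢ), so τᵢ = Vᵢ/Q.
τ₁ = 0.4246/0.06368 = 6.66771 s; τ₂ = 1.141/0.06368 = 17.9177 s.
Tank 1: C₁ = C_in(1 − e^(−t/τ₁)). Tank 2 (τ₁ ≠ τ₂): C₂ = C_in[1 − (τ₁ e^(−t/τ₁) − τ₂ e^(−t/τ₂))/(τ₁ − τ₂)].
At t = 12.05: e^(−t/τ₁) = 0.164110, e^(−t/τ₂) = 0.510421.
C₂ = 3.072·[1 − (6.66771·0.164110 − 17.9177·0.510421)/(-11.2500)] = 3.072·0.284325 = 0.873447 mol/L.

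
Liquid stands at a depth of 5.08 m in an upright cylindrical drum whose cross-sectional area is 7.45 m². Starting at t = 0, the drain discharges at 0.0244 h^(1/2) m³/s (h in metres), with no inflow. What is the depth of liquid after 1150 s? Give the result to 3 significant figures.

With no inflow, A dh/dt = −0.0244 √h.
∫ h^(−1/2) dh = −(0.0244/A) ∫ dt, giving 2√h = 2√h₀ − (0.0244/A) t.
√h = √5.08 − 0.0244·1150/(2·7.45) = 2.2539 − 1.8832 = 0.37066.
h = 0.37066² = 0.13739 m.

0.137 m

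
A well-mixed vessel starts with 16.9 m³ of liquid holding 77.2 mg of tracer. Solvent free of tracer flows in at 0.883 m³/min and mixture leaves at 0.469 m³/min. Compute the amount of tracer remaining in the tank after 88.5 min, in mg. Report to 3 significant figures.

20.9 mg

Total volume: dV/dt = Q_in − Q_out = 0.41400 m³/min, so V(t) = 16.9 + 0.41400 t and V(88.5) = 53.539 m³.
Solute balance: dm/dt = 0 − Q_out C = −Q_out m/V(t).
dm/m = −Q_out dt/(V₀ + 0.41400 t); integrating gives ln(m/m₀) = −(Q_out/(Q_in−Q_out)) ln(V/V₀).
m = m₀ (V₀/V)^(Q_out/(Q_in−Q_out)) = 77.2 × (16.9/53.539)^(1.1329) = 20.908 mg.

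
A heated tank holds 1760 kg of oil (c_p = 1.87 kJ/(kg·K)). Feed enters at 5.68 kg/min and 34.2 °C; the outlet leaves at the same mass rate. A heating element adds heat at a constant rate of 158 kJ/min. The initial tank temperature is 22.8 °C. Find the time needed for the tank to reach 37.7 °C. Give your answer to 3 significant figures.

259 min

Heat balance on the well-mixed liquid: M c_p dT/dt = ṁ c_p (T_in − T) + 158.
τ = M/ṁ = 309.86 min; T_ss = T_in + Q̇/(ṁ c_p) = 49.075 °C.
T(t) = T_ss + (T₀ − T_ss) e^(−t/τ). Set T = 37.7:
e^(−t/τ) = (37.7 − 49.075)/(22.8 − 49.075) = 0.43293
t = −309.86 · ln(0.43293) = 259.41 min.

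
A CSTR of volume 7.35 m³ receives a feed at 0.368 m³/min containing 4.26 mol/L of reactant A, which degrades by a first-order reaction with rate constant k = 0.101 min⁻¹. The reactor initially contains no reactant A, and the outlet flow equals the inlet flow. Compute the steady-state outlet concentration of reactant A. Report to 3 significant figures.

1.41 mol/L

Species balance: V dC/dt = Q C_in − Q C − k V C.
Steady state (dC/dt = 0): C_ss = Q C_in/(Q + kV) = C_in/(1 + kV/Q).
C_ss = 0.368·4.26/(0.368 + 0.101·7.35) = 1.5677/1.1103 = 1.4119 mol/L.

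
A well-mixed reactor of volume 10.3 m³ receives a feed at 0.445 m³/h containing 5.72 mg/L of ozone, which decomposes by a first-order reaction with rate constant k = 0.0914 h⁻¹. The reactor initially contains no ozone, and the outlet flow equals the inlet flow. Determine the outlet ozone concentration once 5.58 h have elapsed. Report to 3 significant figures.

Accumulation = in − out − consumed: V dC/dt = Q C_in − Q C − k V C.
dC/dt = (Q/V) C_in − (Q/V + k) C; effective rate a = Q/V + k = 0.043204 + 0.0914 = 0.13460 h⁻¹.
C_ss = Q C_in/(Q + kV) = 1.8360 mg/L; C(t) = C_ss + (C₀ − C_ss) e^(−a t).
C(5.58) = 1.8360 + (-1.8360)·e^(−0.13460·5.58) = 1.8360 + (-1.8360)·0.47185 = 0.96965 mg/L.

0.970 mg/L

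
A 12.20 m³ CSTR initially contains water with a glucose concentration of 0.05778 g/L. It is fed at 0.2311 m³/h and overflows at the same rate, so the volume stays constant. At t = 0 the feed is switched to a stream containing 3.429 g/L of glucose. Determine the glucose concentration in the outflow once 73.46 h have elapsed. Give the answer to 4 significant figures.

2.591 g/L

Unsteady species balance (constant V, well mixed): V dC/dt = Q(C_in − C).
Time constant τ = V/Q = 12.20/0.2311 = 52.7910 h.
C approaches C_in exponentially: C(t) = C_in + (C₀ − C_in) e^(−t/τ).
C(73.46) = 3.429 + (0.05778 − 3.429)·e^(−73.46/52.7910) = 3.429 + (-3.37122)·0.248696 = 2.59059 g/L.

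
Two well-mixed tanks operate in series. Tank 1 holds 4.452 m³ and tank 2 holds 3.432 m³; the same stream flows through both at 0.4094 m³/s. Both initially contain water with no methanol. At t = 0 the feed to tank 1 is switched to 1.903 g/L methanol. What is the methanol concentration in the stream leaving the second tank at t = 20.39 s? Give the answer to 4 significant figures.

Time constants: τᵢ = Vᵢ/Q for each well-mixed tank.
τ₁ = 4.452/0.4094 = 10.8745 s; τ₂ = 3.432/0.4094 = 8.38300 s.
Tank 1: C₁ = C_in(1 − e^(−t/τ₁)). Tank 2 (τ₁ ≠ τ₂): C₂ = C_in[1 − (τ₁ e^(−t/τ₁) − τ₂ e^(−t/τ₂))/(τ₁ − τ₂)].
At t = 20.39: e^(−t/τ₁) = 0.153349, e^(−t/τ₂) = 0.0878343.
C₂ = 1.903·[1 − (10.8745·0.153349 − 8.38300·0.0878343)/(2.49145)] = 1.903·0.626212 = 1.19168 g/L.

1.192 g/L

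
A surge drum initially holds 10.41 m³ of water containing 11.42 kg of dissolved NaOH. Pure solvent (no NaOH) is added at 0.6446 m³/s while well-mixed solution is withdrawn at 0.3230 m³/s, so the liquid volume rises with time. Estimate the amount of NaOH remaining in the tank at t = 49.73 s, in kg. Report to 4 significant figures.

Let m(t) be the amount of NaOH. Volume: V(t) = V₀ + (Q_in − Q_out) t = 10.41 + 0.321600 t; V(49.73) = 26.4032 m³.
Solute balance: dm/dt = 0 − Q_out C = −Q_out m/V(t).
dm/m = −Q_out dt/(V₀ + 0.321600 t); integrating gives ln(m/m₀) = −(Q_out/(Q_in−Q_out)) ln(V/V₀).
m = m₀ (V₀/V)^(Q_out/(Q_in−Q_out)) = 11.42 × (10.41/26.4032)^(1.00435) = 4.48437 kg.

4.484 kg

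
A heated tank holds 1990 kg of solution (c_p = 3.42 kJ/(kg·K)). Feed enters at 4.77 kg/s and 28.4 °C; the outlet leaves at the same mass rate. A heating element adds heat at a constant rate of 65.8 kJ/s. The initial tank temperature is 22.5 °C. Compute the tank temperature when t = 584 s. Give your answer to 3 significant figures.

30.0 °C

First-law balance (no shaft work): M c_p dT/dt = ṁ c_p (T_in − T) + 65.8.
Rearrange: dT/dt = (T_ss − T)/τ with τ = M/ṁ = 417.19 s and T_ss = T_in + Q̇/(ṁ c_p) = 32.433 °C.
This is linear first-order; T(t) = T_ss + (T₀ − T_ss) e^(−t/τ).
T(584) = 32.433 + (-9.9335)·e^(−584/417.19) = 32.433 + (-9.9335)·0.24664 = 29.984 °C.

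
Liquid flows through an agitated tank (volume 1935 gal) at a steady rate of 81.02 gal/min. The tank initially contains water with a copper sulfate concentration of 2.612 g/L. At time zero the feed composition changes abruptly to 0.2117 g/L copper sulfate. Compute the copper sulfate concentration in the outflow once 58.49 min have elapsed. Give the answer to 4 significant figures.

Transient balance on the dissolved component: V dC/dt = Q(C_in − C).
Time constant τ = V/Q = 1935/81.02 = 23.8830 min.
Solution: C(t) = C_in + (C₀ − C_in) e^(−t/τ).
C(58.49) = 0.2117 + (2.612 − 0.2117)·e^(−58.49/23.8830) = 0.2117 + (2.40030)·0.0863779 = 0.419033 g/L.

0.4190 g/L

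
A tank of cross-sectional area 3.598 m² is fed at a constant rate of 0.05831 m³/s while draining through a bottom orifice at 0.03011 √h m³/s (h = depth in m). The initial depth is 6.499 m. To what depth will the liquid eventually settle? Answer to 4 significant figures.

3.750 m

Volume balance on the tank: A dh/dt = Q_in − 0.03011 √h. At steady state dh/dt = 0:
Q_in = 0.03011 √h_ss ⇒ √h_ss = 0.05831/0.03011 = 1.93657.
h_ss = 1.93657² = 3.75029 m. (Since h₀ = 6.499 m > h_ss, the level will fall toward this value.)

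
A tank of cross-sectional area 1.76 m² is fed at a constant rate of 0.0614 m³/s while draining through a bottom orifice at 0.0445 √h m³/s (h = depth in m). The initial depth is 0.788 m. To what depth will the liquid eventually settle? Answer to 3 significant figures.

1.90 m

Level balance: A dh/dt = 0.0614 − 0.0445 √h. Setting dh/dt = 0:
Q_in = 0.0445 √h_ss ⇒ √h_ss = 0.0614/0.0445 = 1.3798.
h_ss = 1.3798² = 1.9038 m. (Since h₀ = 0.788 m < h_ss, the level will rise toward this value.)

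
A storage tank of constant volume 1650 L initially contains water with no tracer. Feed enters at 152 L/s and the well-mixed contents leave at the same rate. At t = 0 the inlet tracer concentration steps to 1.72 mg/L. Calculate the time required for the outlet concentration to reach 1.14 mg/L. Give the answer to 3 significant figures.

Species balance: V dC/dt = Q(C_in − C) ⇒ τ = V/Q = 10.855 s.
C(t) = C_in + (C₀ − C_in) e^(−t/τ). Set C = 1.14 and solve for t:
e^(−t/τ) = (C − C_in)/(C₀ − C_in) = (1.14 − 1.72)/(0 − 1.72) = 0.33721
t = −τ ln(…) = 10.855 × 1.0871 = 11.800 s.

11.8 s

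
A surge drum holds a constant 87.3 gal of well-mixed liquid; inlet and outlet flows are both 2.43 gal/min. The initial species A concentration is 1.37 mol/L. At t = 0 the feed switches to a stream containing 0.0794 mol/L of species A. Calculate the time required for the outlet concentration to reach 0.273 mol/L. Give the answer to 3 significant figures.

68.2 min

Species balance: V dC/dt = Q(C_in − C) ⇒ τ = V/Q = 35.926 min.
C(t) = C_in + (C₀ − C_in) e^(−t/τ). Set C = 0.273 and solve for t:
e^(−t/τ) = (C − C_in)/(C₀ − C_in) = (0.273 − 0.0794)/(1.37 − 0.0794) = 0.15001
t = −τ ln(…) = 35.926 × 1.8971 = 68.154 min.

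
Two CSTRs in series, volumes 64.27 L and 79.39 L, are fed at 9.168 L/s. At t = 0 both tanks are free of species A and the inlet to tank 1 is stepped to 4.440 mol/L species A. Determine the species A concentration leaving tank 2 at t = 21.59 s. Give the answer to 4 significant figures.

3.381 mol/L

Species balance on tank i: dCᵢ/dt = (Cᵢ₋₁ − Cᵢ)/τᵢ with τᵢ = Vᵢ/Q.
τ₁ = 64.27/9.168 = 7.01025 s; τ₂ = 79.39/9.168 = 8.65947 s.
Solving the cascade with C₁(0)=C₂(0)=0 gives C₂(t) = C_in[1 − (τ₁ e^(−t/τ₁) − τ₂ e^(−t/τ₂))/(τ₁ − τ₂)].
At t = 21.59: e^(−t/τ₁) = 0.0459696, e^(−t/τ₂) = 0.0826430.
C₂ = 4.440·[1 − (7.01025·0.0459696 − 8.65947·0.0826430)/(-1.64921)] = 4.440·0.761471 = 3.38093 mol/L.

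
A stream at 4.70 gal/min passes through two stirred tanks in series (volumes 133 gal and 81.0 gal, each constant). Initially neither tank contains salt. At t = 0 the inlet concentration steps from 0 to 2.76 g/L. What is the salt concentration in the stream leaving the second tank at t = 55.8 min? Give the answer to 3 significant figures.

Each tank obeys Vᵢ dCᵢ/dt = Q(Cᵢ₋₁ − Cᵢ), so τᵢ = Vᵢ/Q.
τ₁ = 133/4.70 = 28.298 min; τ₂ = 81.0/4.70 = 17.234 min.
Tank 1: C₁ = C_in(1 − e^(−t/τ₁)). Tank 2 (τ₁ ≠ τ₂): C₂ = C_in[1 − (τ₁ e^(−t/τ₁) − τ₂ e^(−t/τ₂))/(τ₁ − τ₂)].
At t = 55.8: e^(−t/τ₁) = 0.13919, e^(−t/τ₂) = 0.039251.
C₂ = 2.76·[1 − (28.298·0.13919 − 17.234·0.039251)/(11.064)] = 2.76·0.70512 = 1.9461 g/L.

1.95 g/L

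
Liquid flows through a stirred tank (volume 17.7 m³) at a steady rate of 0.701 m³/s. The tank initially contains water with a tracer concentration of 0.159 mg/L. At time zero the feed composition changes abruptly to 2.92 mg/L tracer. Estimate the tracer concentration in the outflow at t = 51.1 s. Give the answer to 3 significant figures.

2.56 mg/L

Transient balance on the dissolved component: V dC/dt = Q(C_in − C).
Rewrite as dC/dt + C/τ = C_in/τ, τ = V/Q = 25.250 s.
Integrating: C(t) = C_in + (C₀ − C_in) e^(−t/τ).
C(51.1) = 2.92 + (0.159 − 2.92)·e^(−51.1/25.250) = 2.92 + (-2.7610)·0.13215 = 2.5551 mg/L.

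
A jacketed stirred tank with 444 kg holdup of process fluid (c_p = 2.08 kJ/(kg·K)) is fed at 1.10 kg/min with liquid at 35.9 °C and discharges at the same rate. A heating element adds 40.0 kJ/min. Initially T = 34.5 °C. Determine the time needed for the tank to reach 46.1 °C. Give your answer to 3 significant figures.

385 min

M c_p dT/dt = ṁ c_p (T_in − T) + Q̇.
τ = M/ṁ = 403.64 min; T_ss = T_in + Q̇/(ṁ c_p) = 53.383 °C.
T(t) = T_ss + (T₀ − T_ss) e^(−t/τ). Set T = 46.1:
e^(−t/τ) = (46.1 − 53.383)/(34.5 − 53.383) = 0.38568
t = −403.64 · ln(0.38568) = 384.57 min.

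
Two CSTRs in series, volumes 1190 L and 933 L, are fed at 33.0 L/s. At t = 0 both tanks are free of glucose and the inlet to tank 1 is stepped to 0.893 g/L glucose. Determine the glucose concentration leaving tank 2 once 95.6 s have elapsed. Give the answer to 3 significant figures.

Time constants: τᵢ = Vᵢ/Q for each well-mixed tank.
τ₁ = 1190/33.0 = 36.061 s; τ₂ = 933/33.0 = 28.273 s.
Tank 1: C₁ = C_in(1 − e^(−t/τ₁)). Tank 2 (τ₁ ≠ τ₂): C₂ = C_in[1 − (τ₁ e^(−t/τ₁) − τ₂ e^(−t/τ₂))/(τ₁ − τ₂)].
At t = 95.6: e^(−t/τ₁) = 0.070574, e^(−t/τ₂) = 0.034002.
C₂ = 0.893·[1 − (36.061·0.070574 − 28.273·0.034002)/(7.7879)] = 0.893·0.79665 = 0.71141 g/L.

0.711 g/L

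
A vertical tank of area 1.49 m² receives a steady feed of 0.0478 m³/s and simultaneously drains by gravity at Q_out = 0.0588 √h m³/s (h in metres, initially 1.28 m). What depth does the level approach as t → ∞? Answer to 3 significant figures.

Level balance: A dh/dt = 0.0478 − 0.0588 √h. Setting dh/dt = 0:
Q_in = 0.0588 √h_ss ⇒ √h_ss = 0.0478/0.0588 = 0.81293.
h_ss = 0.81293² = 0.66085 m. (Since h₀ = 1.28 m > h_ss, the level will fall toward this value.)

0.661 m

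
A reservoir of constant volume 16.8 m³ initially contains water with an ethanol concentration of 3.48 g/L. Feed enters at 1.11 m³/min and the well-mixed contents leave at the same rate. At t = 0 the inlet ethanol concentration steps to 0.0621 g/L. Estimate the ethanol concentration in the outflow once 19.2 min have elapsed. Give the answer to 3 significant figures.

Species balance on the tank: V dC/dt = Q(C_in − C).
Rewrite as dC/dt + C/τ = C_in/τ, τ = V/Q = 15.135 min.
Solution: C(t) = C_in + (C₀ − C_in) e^(−t/τ).
C(19.2) = 0.0621 + (3.48 − 0.0621)·e^(−19.2/15.135) = 0.0621 + (3.4179)·0.28123 = 1.0233 g/L.

1.02 g/L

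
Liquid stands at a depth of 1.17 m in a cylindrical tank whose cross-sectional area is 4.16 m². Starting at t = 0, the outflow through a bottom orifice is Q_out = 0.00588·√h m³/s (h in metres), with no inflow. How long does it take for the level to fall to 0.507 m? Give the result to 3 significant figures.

With no inflow, A dh/dt = −0.00588 √h.
This is separable: 2 d(√h)/dt = −0.00588/A, so √h = √h₀ − (0.00588/(2A)) t.
t = 2A(√h₀ − √h)/0.00588 = 2·4.16·(√1.17 − √0.507)/0.00588
  = 8.3200 × (1.0817 − 0.71204) / 0.00588 = 523.01 s.

523 s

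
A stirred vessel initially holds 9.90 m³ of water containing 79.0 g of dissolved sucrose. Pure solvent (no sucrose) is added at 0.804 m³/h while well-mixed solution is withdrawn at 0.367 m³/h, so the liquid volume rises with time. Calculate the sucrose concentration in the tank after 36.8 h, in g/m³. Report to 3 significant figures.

1.35 g/m³

Total volume: dV/dt = Q_in − Q_out = 0.43700 m³/h, so V(t) = 9.90 + 0.43700 t and V(36.8) = 25.982 m³.
Solute balance: dm/dt = 0 − Q_out C = −Q_out m/V(t).
dm/m = −Q_out dt/(V₀ + 0.43700 t); integrating gives ln(m/m₀) = −(Q_out/(Q_in−Q_out)) ln(V/V₀).
m = m₀ (V₀/V)^(Q_out/(Q_in−Q_out)) = 79.0 × (9.90/25.982)^(0.83982) = 35.133 g.
C = m/V = 35.133/25.982 = 1.3522 g/m³.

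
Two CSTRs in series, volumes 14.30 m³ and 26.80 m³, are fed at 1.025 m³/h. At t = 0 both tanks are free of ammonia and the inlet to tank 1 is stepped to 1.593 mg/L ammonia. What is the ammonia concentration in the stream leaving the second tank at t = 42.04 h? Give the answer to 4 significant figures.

0.9984 mg/L

Time constants: τᵢ = Vᵢ/Q for each well-mixed tank.
τ₁ = 14.30/1.025 = 13.9512 h; τ₂ = 26.80/1.025 = 26.1463 h.
Solving the cascade with C₁(0)=C₂(0)=0 gives C₂(t) = C_in[1 − (τ₁ e^(−t/τ₁) − τ₂ e^(−t/τ₂))/(τ₁ − τ₂)].
At t = 42.04: e^(−t/τ₁) = 0.0491265, e^(−t/τ₂) = 0.200313.
C₂ = 1.593·[1 − (13.9512·0.0491265 − 26.1463·0.200313)/(-12.1951)] = 1.593·0.626729 = 0.998380 mg/L.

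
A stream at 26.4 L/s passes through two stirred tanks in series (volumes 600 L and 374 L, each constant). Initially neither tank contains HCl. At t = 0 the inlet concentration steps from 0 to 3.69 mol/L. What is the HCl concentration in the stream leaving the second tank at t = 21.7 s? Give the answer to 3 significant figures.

1.24 mol/L

Time constants: τᵢ = Vᵢ/Q for each well-mixed tank.
τ₁ = 600/26.4 = 22.727 s; τ₂ = 374/26.4 = 14.167 s.
Solving the cascade with C₁(0)=C₂(0)=0 gives C₂(t) = C_in[1 − (τ₁ e^(−t/τ₁) − τ₂ e^(−t/τ₂))/(τ₁ − τ₂)].
At t = 21.7: e^(−t/τ₁) = 0.38489, e^(−t/τ₂) = 0.21615.
C₂ = 3.69·[1 − (22.727·0.38489 − 14.167·0.21615)/(8.5606)] = 3.69·0.33588 = 1.2394 mol/L.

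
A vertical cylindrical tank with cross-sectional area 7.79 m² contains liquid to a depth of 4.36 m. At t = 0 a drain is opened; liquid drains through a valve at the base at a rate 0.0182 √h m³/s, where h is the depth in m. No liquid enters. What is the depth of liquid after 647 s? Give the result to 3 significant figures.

A dh/dt = −Q_out = −0.0182 √h.
This is separable: 2 d(√h)/dt = −0.0182/A, so √h = √h₀ − (0.0182/(2A)) t.
√h = √4.36 − 0.0182·647/(2·7.79) = 2.0881 − 0.75580 = 1.3323.
h = 1.3323² = 1.7749 m.

1.77 m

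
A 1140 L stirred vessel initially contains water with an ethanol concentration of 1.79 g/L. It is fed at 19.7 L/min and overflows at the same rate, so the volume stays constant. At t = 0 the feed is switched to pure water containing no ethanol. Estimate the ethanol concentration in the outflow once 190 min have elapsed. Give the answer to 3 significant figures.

Accumulation = in − out for the solute gives V dC/dt = Q(C_in − C).
Time constant τ = V/Q = 1140/19.7 = 57.868 min.
Solution: C(t) = C_in + (C₀ − C_in) e^(−t/τ).
C(190) = 0 + (1.79 − 0)·e^(−190/57.868) = 0 + (1.7900)·0.037503 = 0.067130 g/L.

0.0671 g/L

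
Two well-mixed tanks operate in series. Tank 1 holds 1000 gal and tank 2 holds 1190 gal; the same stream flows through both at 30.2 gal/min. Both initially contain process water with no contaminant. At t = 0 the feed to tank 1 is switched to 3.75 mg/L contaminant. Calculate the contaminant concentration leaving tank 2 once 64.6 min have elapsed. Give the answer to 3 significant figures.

Species balance on tank i: dCᵢ/dt = (Cᵢ₋₁ − Cᵢ)/τᵢ with τᵢ = Vᵢ/Q.
τ₁ = 1000/30.2 = 33.113 min; τ₂ = 1190/30.2 = 39.404 min.
Solving the cascade with C₁(0)=C₂(0)=0 gives C₂(t) = C_in[1 − (τ₁ e^(−t/τ₁) − τ₂ e^(−t/τ₂))/(τ₁ − τ₂)].
At t = 64.6: e^(−t/τ₁) = 0.14214, e^(−t/τ₂) = 0.19409.
C₂ = 3.75·[1 − (33.113·0.14214 − 39.404·0.19409)/(-6.2914)] = 3.75·0.53250 = 1.9969 mg/L.

2.00 mg/L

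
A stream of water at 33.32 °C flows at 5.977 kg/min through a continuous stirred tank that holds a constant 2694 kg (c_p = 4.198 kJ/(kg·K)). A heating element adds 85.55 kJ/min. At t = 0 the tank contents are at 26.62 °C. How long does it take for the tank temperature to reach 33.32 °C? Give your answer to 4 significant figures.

489.9 min

M c_p dT/dt = ṁ c_p (T_in − T) + Q̇.
τ = M/ṁ = 450.728 min; T_ss = T_in + Q̇/(ṁ c_p) = 36.7295 °C.
T(t) = T_ss + (T₀ − T_ss) e^(−t/τ). Set T = 33.32:
e^(−t/τ) = (33.32 − 36.7295)/(26.62 − 36.7295) = 0.337259
t = −450.728 · ln(0.337259) = 489.898 min.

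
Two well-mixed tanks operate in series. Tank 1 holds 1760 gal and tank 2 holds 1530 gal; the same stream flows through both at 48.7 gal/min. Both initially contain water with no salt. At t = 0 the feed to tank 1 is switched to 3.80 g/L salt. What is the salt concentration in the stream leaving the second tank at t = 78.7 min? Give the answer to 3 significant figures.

2.57 g/L

Species balance on tank i: dCᵢ/dt = (Cᵢ₋₁ − Cᵢ)/τᵢ with τᵢ = Vᵢ/Q.
τ₁ = 1760/48.7 = 36.140 min; τ₂ = 1530/48.7 = 31.417 min.
Solving the cascade with C₁(0)=C₂(0)=0 gives C₂(t) = C_in[1 − (τ₁ e^(−t/τ₁) − τ₂ e^(−t/τ₂))/(τ₁ − τ₂)].
At t = 78.7: e^(−t/τ₁) = 0.11331, e^(−t/τ₂) = 0.081673.
C₂ = 3.80·[1 − (36.140·0.11331 − 31.417·0.081673)/(4.7228)] = 3.80·0.67627 = 2.5698 g/L.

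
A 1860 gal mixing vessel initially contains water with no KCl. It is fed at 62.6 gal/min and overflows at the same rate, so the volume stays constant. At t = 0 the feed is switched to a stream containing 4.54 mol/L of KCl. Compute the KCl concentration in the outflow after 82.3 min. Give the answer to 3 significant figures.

4.26 mol/L

Accumulation = in − out for the solute gives V dC/dt = Q(C_in − C).
Rewrite as dC/dt + C/τ = C_in/τ, τ = V/Q = 29.712 min.
C approaches C_in exponentially: C(t) = C_in + (C₀ − C_in) e^(−t/τ).
C(82.3) = 4.54 + (0 − 4.54)·e^(−82.3/29.712) = 4.54 + (-4.5400)·0.062669 = 4.2555 mol/L.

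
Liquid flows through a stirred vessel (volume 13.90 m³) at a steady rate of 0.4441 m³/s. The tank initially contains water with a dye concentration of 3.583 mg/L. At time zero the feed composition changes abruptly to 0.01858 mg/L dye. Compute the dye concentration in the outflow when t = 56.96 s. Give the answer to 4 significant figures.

0.5962 mg/L

Mass balance on the solute (V constant): V dC/dt = Q(C_in − C).
Rewrite as dC/dt + C/τ = C_in/τ, τ = V/Q = 31.2993 s.
Integrating: C(t) = C_in + (C₀ − C_in) e^(−t/τ).
C(56.96) = 0.01858 + (3.583 − 0.01858)·e^(−56.96/31.2993) = 0.01858 + (3.56442)·0.162050 = 0.596194 mg/L.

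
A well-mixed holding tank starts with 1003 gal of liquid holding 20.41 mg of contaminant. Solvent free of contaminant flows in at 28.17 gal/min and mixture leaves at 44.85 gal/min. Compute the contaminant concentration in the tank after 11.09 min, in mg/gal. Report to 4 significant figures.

0.01442 mg/gal

Let m(t) be the amount of contaminant. Volume: V(t) = V₀ + (Q_in − Q_out) t = 1003 − 16.6800 t; V(11.09) = 818.019 gal.
No contaminant enters, so dm/dt = −Q_out · (m/V).
Separate: dm/m = −Q_out dt/V(t) ⇒ ln(m/m₀) = −(Q_out/(Q_in−Q_out)) ln(V/V₀).
m = m₀ (V₀/V)^(Q_out/(Q_in−Q_out)) = 20.41 × (1003/818.019)^(-2.68885) = 11.7972 mg.
C = m/V = 11.7972/818.019 = 0.0144217 mg/gal.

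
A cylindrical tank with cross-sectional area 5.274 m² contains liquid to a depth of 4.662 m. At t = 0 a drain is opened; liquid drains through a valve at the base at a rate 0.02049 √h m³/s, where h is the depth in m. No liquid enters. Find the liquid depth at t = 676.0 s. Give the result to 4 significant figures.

With no inflow, A dh/dt = −0.02049 √h.
∫ h^(−1/2) dh = −(0.02049/A) ∫ dt, giving 2√h = 2√h₀ − (0.02049/A) t.
√h = √4.662 − 0.02049·676.0/(2·5.274) = 2.15917 − 1.31316 = 0.846004.
h = 0.846004² = 0.715722 m.

0.7157 m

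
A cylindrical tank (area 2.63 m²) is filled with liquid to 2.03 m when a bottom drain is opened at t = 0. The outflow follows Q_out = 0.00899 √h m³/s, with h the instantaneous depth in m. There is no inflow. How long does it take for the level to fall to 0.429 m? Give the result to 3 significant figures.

450 s

A dh/dt = −Q_out = −0.00899 √h.
∫ h^(−1/2) dh = −(0.00899/A) ∫ dt, giving 2√h = 2√h₀ − (0.00899/A) t.
t = 2A(√h₀ − √h)/0.00899 = 2·2.63·(√2.03 − √0.429)/0.00899
  = 5.2600 × (1.4248 − 0.65498) / 0.00899 = 450.41 s.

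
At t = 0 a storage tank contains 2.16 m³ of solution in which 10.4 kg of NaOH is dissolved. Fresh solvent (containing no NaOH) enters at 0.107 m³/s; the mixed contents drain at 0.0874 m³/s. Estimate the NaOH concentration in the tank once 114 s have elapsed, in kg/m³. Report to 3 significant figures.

Let m(t) be the amount of NaOH. Volume: V(t) = V₀ + (Q_in − Q_out) t = 2.16 + 0.019600 t; V(114) = 4.3944 m³.
No NaOH enters, so dm/dt = −Q_out · (m/V).
dm/m = −Q_out dt/(V₀ + 0.019600 t); integrating gives ln(m/m₀) = −(Q_out/(Q_in−Q_out)) ln(V/V₀).
m = m₀ (V₀/V)^(Q_out/(Q_in−Q_out)) = 10.4 × (2.16/4.3944)^(4.4592) = 0.43814 kg.
C = m/V = 0.43814/4.3944 = 0.099705 kg/m³.

0.0997 kg/m³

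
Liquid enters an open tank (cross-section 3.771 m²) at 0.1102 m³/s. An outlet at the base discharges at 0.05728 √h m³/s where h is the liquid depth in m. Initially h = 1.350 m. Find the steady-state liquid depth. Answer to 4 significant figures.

A dh/dt = Q_in − 0.05728 √h. Steady state requires inflow = outflow:
Q_in = 0.05728 √h_ss ⇒ √h_ss = 0.1102/0.05728 = 1.92388.
h_ss = 1.92388² = 3.70132 m. (Since h₀ = 1.350 m < h_ss, the level will rise toward this value.)

3.701 m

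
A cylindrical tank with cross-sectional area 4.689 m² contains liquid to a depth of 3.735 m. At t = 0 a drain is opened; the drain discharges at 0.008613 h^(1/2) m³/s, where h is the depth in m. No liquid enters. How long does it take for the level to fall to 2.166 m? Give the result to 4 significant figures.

501.8 s

With no inflow, A dh/dt = −0.008613 √h.
This is separable: 2 d(√h)/dt = −0.008613/A, so √h = √h₀ − (0.008613/(2A)) t.
t = 2A(√h₀ − √h)/0.008613 = 2·4.689·(√3.735 − √2.166)/0.008613
  = 9.37800 × (1.93261 − 1.47173) / 0.008613 = 501.816 s.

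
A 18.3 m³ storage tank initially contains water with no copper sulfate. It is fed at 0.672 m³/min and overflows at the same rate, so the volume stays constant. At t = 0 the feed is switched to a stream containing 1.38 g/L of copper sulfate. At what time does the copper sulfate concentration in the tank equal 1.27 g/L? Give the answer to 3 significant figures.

68.9 min

Species balance: V dC/dt = Q(C_in − C) ⇒ τ = V/Q = 27.232 min.
C(t) = C_in + (C₀ − C_in) e^(−t/τ). Set C = 1.27 and solve for t:
e^(−t/τ) = (C − C_in)/(C₀ − C_in) = (1.27 − 1.38)/(0 − 1.38) = 0.079710
t = −τ ln(…) = 27.232 × 2.5294 = 68.880 min.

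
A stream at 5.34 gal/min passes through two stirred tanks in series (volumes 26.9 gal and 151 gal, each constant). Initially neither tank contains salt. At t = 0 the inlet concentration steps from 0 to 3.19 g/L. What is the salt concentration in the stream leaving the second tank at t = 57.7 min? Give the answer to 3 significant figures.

Each tank obeys Vᵢ dCᵢ/dt = Q(Cᵢ₋₁ − Cᵢ), so τᵢ = Vᵢ/Q.
τ₁ = 26.9/5.34 = 5.0375 min; τ₂ = 151/5.34 = 28.277 min.
Tank 1: C₁ = C_in(1 − e^(−t/τ₁)). Tank 2 (τ₁ ≠ τ₂): C₂ = C_in[1 − (τ₁ e^(−t/τ₁) − τ₂ e^(−t/τ₂))/(τ₁ − τ₂)].
At t = 57.7: e^(−t/τ₁) = 1.0605e-05, e^(−t/τ₂) = 0.12996.
C₂ = 3.19·[1 − (5.0375·1.0605e-05 − 28.277·0.12996)/(-23.240)] = 3.19·0.84187 = 2.6856 g/L.

2.69 g/L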